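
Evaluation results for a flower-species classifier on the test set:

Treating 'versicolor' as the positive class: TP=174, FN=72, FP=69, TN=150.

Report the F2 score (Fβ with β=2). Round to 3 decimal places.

Fβ = (1+β²)·TP / ((1+β²)·TP + β²·FN + FP), with β²=4
= 5·174 / (5·174 + 4·72 + 69) = 0.709

0.709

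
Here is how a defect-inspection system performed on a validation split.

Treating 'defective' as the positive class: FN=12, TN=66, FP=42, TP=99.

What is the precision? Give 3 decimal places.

0.702

Precision = TP/(TP+FP) = 99/(99+42) = 99/141 = 0.702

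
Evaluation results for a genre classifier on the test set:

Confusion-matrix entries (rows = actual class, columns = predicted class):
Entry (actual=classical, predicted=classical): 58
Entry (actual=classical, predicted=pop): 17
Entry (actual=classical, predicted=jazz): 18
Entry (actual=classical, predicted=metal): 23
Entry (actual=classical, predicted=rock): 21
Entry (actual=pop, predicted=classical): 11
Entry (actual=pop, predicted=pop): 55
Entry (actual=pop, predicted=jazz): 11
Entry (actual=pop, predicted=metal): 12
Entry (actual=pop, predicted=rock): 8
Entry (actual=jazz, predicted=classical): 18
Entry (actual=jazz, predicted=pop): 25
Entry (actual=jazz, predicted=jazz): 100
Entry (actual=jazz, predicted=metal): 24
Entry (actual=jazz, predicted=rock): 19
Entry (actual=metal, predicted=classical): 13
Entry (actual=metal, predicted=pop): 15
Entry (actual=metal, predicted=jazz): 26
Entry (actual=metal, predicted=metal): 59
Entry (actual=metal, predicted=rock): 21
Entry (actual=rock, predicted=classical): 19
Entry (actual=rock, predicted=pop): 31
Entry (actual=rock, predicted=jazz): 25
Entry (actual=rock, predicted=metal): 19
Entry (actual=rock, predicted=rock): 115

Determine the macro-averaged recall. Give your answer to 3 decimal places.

0.504

Per-class recall (TP/(TP+FN)):
  classical: TP=58, FN=17+18+23+21=79 → 58/137 = 0.4234
  pop: TP=55, FN=11+11+12+8=42 → 55/97 = 0.5670
  jazz: TP=100, FN=18+25+24+19=86 → 100/186 = 0.5376
  metal: TP=59, FN=13+15+26+21=75 → 59/134 = 0.4403
  rock: TP=115, FN=19+31+25+19=94 → 115/209 = 0.5502
Macro-recall = mean = (0.4234 + 0.5670 + 0.5376 + 0.4403 + 0.5502) / 5 = 0.504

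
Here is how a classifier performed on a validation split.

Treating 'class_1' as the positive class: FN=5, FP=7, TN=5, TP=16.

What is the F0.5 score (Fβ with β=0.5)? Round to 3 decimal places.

Fβ = (1+β²)·TP / ((1+β²)·TP + β²·FN + FP), with β²=1/4
= 1.25·16 / (1.25·16 + 0.25·5 + 7) = 0.708

0.708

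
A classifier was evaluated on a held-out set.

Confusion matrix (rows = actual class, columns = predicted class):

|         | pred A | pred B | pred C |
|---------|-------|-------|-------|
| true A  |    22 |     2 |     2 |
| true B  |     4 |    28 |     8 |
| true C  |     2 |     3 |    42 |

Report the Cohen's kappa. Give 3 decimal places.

0.713

Observed agreement pₒ = trace/N = 92/113 = 0.8142
Expected agreement pₑ = Σ (rowᵢ·colᵢ)/N² = (26·28 + 40·33 + 47·52)/113² = 0.3518
κ = (pₒ − pₑ)/(1 − pₑ) = (0.8142 − 0.3518)/(1 − 0.3518) = 0.713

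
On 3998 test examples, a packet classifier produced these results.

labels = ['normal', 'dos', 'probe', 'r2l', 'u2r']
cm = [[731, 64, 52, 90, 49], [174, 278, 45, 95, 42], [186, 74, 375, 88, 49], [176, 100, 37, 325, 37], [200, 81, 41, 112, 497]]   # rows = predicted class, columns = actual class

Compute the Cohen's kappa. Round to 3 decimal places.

Observed agreement pₒ = trace/N = 2206/3998 = 0.5518
Expected agreement pₑ = Σ (rowᵢ·colᵢ)/N² = (1467·986 + 597·634 + 550·772 + 710·675 + 674·931)/3998² = 0.2100
κ = (pₒ − pₑ)/(1 − pₑ) = (0.5518 − 0.2100)/(1 − 0.2100) = 0.433

0.433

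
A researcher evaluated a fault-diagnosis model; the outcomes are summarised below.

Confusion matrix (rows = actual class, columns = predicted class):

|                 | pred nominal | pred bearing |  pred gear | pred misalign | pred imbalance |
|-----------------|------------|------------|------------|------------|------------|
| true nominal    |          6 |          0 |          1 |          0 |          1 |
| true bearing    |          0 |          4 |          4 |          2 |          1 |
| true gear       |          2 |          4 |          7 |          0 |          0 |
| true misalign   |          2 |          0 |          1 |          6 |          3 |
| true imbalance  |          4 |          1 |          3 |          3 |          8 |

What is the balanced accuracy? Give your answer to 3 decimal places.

Balanced accuracy = mean of per-class recall.
  nominal: recall = 6/8 = 0.7500
  bearing: recall = 4/11 = 0.3636
  gear: recall = 7/13 = 0.5385
  misalign: recall = 6/12 = 0.5000
  imbalance: recall = 8/19 = 0.4211
Mean = (0.7500 + 0.3636 + 0.5385 + 0.5000 + 0.4211) / 5 = 0.515

0.515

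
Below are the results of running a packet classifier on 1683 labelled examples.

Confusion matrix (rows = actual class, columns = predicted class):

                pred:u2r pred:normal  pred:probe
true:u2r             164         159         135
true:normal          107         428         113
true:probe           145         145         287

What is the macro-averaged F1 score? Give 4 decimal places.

0.5039

Per-class F1 score (2·TP/(2·TP+FP+FN)):
  u2r: TP=164, FP=107+145=252, FN=159+135=294 → 328/874 = 0.37529
  normal: TP=428, FP=159+145=304, FN=107+113=220 → 856/1380 = 0.62029
  probe: TP=287, FP=135+113=248, FN=145+145=290 → 574/1112 = 0.51619
Macro-F1 score = mean = (0.37529 + 0.62029 + 0.51619) / 3 = 0.5039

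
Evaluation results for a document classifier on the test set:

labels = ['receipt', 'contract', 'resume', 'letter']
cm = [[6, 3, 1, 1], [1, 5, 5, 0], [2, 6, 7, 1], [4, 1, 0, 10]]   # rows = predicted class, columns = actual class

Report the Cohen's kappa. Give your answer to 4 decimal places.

Observed agreement pₒ = trace/N = 28/53 = 0.52830
Expected agreement pₑ = Σ (rowᵢ·colᵢ)/N² = (13·11 + 15·11 + 13·16 + 12·15)/53² = 0.24778
κ = (pₒ − pₑ)/(1 − pₑ) = (0.52830 − 0.24778)/(1 − 0.24778) = 0.3729

0.3729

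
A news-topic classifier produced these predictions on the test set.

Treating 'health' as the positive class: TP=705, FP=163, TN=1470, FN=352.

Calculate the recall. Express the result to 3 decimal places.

0.667

Recall = TP/(TP+FN) = 705/(705+352) = 705/1057 = 0.667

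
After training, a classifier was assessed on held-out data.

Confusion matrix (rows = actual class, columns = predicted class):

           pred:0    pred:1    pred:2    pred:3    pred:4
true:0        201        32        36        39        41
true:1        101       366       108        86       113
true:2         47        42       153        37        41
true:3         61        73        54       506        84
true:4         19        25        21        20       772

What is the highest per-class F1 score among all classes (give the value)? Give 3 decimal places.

Per-class F1 score (2·TP/(2·TP+FP+FN)):
  0: TP=201, FP=101+47+61+19=228, FN=32+36+39+41=148 → 402/778 = 0.5167
  1: TP=366, FP=32+42+73+25=172, FN=101+108+86+113=408 → 732/1312 = 0.5579
  2: TP=153, FP=36+108+54+21=219, FN=47+42+37+41=167 → 306/692 = 0.4422
  3: TP=506, FP=39+86+37+20=182, FN=61+73+54+84=272 → 1012/1466 = 0.6903
  4: TP=772, FP=41+113+41+84=279, FN=19+25+21+20=85 → 1544/1908 = 0.8092
Highest is class '4' with F1 score = 0.809.

0.809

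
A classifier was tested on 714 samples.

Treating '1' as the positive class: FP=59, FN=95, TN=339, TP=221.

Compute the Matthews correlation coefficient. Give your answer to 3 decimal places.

MCC = (TP·TN − FP·FN) / √((TP+FP)(TP+FN)(TN+FP)(TN+FN))
Numerator = 221·339 − 59·95 = 69314
Denominator = √(280·316·398·434) = √15283327360 = 123625.7552
MCC = 69314 / 123625.7552 = 0.561

0.561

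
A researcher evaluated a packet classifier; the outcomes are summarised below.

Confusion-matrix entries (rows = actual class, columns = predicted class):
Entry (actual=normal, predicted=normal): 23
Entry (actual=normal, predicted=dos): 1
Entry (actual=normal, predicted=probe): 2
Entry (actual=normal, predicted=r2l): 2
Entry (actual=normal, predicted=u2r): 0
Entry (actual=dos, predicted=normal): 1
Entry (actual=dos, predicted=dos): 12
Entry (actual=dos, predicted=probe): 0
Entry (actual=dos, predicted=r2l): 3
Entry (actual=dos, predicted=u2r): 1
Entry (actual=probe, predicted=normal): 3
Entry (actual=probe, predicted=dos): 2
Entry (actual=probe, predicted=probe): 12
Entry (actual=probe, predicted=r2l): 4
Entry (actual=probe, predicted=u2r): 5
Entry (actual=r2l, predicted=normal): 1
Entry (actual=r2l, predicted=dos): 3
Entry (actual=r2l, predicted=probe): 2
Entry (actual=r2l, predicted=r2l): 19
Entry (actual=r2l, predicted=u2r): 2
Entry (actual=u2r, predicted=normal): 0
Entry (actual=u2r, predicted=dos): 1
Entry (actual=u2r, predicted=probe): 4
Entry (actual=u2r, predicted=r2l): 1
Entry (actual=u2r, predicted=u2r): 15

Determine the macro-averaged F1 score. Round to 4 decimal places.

0.6740

Per-class F1 score (2·TP/(2·TP+FP+FN)):
  normal: TP=23, FP=1+3+1+0=5, FN=1+2+2+0=5 → 46/56 = 0.82143
  dos: TP=12, FP=1+2+3+1=7, FN=1+0+3+1=5 → 24/36 = 0.66667
  probe: TP=12, FP=2+0+2+4=8, FN=3+2+4+5=14 → 24/46 = 0.52174
  r2l: TP=19, FP=2+3+4+1=10, FN=1+3+2+2=8 → 38/56 = 0.67857
  u2r: TP=15, FP=0+1+5+2=8, FN=0+1+4+1=6 → 30/44 = 0.68182
Macro-F1 score = mean = (0.82143 + 0.66667 + 0.52174 + 0.67857 + 0.68182) / 5 = 0.6740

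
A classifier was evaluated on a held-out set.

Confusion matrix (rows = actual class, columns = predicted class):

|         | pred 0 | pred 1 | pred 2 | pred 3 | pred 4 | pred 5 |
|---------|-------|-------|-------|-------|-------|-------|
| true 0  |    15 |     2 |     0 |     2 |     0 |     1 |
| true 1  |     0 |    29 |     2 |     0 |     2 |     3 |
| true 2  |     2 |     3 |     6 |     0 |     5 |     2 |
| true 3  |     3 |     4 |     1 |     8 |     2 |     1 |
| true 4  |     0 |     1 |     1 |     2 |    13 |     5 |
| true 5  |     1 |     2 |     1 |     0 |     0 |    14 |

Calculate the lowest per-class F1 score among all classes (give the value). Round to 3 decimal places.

0.414

Per-class F1 score (2·TP/(2·TP+FP+FN)):
  0: TP=15, FP=0+2+3+0+1=6, FN=2+0+2+0+1=5 → 30/41 = 0.7317
  1: TP=29, FP=2+3+4+1+2=12, FN=0+2+0+2+3=7 → 58/77 = 0.7532
  2: TP=6, FP=0+2+1+1+1=5, FN=2+3+0+5+2=12 → 12/29 = 0.4138
  3: TP=8, FP=2+0+0+2+0=4, FN=3+4+1+2+1=11 → 16/31 = 0.5161
  4: TP=13, FP=0+2+5+2+0=9, FN=0+1+1+2+5=9 → 26/44 = 0.5909
  5: TP=14, FP=1+3+2+1+5=12, FN=1+2+1+0+0=4 → 28/44 = 0.6364
Lowest is class '2' with F1 score = 0.414.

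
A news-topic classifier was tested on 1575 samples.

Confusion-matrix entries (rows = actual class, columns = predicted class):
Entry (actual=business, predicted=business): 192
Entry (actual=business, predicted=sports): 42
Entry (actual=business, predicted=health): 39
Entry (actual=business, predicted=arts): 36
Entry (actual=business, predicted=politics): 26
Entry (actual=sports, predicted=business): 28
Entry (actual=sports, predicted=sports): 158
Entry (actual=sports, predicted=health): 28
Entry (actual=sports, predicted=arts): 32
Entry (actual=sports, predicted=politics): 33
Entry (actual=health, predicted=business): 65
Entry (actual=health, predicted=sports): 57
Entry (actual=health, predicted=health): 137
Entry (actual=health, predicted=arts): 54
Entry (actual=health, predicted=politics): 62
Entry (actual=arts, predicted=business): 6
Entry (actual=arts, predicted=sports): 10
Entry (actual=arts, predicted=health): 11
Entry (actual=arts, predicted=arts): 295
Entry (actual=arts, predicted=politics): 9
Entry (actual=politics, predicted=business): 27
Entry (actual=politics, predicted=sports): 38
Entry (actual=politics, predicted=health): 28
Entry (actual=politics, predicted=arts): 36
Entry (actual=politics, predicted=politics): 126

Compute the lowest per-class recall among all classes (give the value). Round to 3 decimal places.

0.365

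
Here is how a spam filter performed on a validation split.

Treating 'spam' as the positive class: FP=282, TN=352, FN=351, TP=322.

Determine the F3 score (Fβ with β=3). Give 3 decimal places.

0.483

Fβ = (1+β²)·TP / ((1+β²)·TP + β²·FN + FP), with β²=9
= 10·322 / (10·322 + 9·351 + 282) = 0.483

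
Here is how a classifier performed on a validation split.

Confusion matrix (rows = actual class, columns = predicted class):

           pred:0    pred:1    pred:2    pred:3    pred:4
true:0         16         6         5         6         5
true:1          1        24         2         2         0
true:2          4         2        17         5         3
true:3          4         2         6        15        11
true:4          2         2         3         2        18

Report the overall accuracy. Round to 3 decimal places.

0.552

Accuracy = trace / total = (16+24+17+15+18=90) / 163 = 90/163 = 0.552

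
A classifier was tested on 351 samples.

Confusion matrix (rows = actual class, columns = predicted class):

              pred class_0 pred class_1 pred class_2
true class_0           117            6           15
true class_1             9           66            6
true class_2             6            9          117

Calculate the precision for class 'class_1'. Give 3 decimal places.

Treat 'class_1' as positive and all other classes as negative.
precision = TP/(TP+FP).
class_1: TP=66, FP=6+9=15 → 66/81 = 0.8148

0.815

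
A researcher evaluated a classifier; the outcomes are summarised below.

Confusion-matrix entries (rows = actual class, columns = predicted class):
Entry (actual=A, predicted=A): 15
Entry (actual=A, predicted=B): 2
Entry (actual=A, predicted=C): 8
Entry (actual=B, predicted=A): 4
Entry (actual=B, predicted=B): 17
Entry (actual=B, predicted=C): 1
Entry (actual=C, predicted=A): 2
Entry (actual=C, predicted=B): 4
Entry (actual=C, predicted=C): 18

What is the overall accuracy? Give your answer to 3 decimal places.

0.704

Accuracy = trace / total = (15+17+18=50) / 71 = 50/71 = 0.704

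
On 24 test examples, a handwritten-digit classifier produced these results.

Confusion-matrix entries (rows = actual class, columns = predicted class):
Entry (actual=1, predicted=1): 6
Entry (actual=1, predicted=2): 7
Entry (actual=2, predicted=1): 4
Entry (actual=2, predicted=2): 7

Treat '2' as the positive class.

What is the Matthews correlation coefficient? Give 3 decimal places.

0.099

MCC = (TP·TN − FP·FN) / √((TP+FP)(TP+FN)(TN+FP)(TN+FN))
Numerator = 7·6 − 7·4 = 14
Denominator = √(14·11·13·10) = √20020 = 141.4920
MCC = 14 / 141.4920 = 0.099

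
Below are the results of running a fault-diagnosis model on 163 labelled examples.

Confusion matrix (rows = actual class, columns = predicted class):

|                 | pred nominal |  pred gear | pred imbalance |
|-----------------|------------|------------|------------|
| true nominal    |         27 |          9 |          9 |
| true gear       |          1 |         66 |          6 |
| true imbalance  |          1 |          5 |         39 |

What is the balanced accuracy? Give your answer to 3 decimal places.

0.790

Balanced accuracy = mean of per-class recall.
  nominal: recall = 27/45 = 0.6000
  gear: recall = 66/73 = 0.9041
  imbalance: recall = 39/45 = 0.8667
Mean = (0.6000 + 0.9041 + 0.8667) / 3 = 0.790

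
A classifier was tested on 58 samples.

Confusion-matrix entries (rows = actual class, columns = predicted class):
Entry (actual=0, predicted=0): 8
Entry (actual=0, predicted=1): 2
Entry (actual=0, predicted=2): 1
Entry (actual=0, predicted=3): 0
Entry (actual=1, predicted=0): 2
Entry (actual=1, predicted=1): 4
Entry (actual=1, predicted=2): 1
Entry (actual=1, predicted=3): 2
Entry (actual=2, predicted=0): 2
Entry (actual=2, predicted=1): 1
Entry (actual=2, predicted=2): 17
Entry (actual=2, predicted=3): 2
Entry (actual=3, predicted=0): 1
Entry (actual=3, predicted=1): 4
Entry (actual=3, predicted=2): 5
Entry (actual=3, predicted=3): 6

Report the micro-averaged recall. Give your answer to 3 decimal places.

Micro-averaging pools counts across classes: ΣTP=35, ΣFP=23, ΣFN=23.
Micro-recall = TP/(TP+FN) on pooled counts = 0.603 (equals overall accuracy in single-label multiclass).

0.603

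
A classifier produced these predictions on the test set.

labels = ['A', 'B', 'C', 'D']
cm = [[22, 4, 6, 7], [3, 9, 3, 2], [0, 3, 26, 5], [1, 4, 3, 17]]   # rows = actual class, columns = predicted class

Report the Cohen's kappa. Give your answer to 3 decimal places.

0.519

Observed agreement pₒ = trace/N = 74/115 = 0.6435
Expected agreement pₑ = Σ (rowᵢ·colᵢ)/N² = (39·26 + 17·20 + 34·38 + 25·31)/115² = 0.2587
κ = (pₒ − pₑ)/(1 − pₑ) = (0.6435 − 0.2587)/(1 − 0.2587) = 0.519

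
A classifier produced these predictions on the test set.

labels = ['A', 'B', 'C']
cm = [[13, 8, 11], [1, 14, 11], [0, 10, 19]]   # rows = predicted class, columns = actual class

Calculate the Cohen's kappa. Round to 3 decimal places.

Observed agreement pₒ = trace/N = 46/87 = 0.5287
Expected agreement pₑ = Σ (rowᵢ·colᵢ)/N² = (14·32 + 32·26 + 41·29)/87² = 0.3262
κ = (pₒ − pₑ)/(1 − pₑ) = (0.5287 − 0.3262)/(1 − 0.3262) = 0.301

0.301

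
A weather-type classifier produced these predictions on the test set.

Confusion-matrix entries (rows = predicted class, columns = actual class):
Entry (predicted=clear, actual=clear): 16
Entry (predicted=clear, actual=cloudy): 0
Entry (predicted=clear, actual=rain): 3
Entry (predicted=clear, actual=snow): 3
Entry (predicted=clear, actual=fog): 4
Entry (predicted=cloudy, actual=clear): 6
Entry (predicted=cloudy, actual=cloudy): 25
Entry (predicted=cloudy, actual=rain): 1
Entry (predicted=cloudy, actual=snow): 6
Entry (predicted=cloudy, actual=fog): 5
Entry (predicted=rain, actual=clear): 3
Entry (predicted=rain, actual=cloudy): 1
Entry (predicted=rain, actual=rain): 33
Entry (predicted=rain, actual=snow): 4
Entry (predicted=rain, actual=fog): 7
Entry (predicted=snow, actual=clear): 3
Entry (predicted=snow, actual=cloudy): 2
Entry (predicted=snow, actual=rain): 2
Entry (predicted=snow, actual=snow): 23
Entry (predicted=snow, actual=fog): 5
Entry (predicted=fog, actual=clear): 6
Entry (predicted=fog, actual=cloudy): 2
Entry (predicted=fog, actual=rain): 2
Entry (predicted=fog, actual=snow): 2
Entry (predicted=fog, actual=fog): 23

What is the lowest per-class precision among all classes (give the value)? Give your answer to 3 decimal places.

Per-class precision (TP/(TP+FP)):
  clear: TP=16, FP=0+3+3+4=10 → 16/26 = 0.6154
  cloudy: TP=25, FP=6+1+6+5=18 → 25/43 = 0.5814
  rain: TP=33, FP=3+1+4+7=15 → 33/48 = 0.6875
  snow: TP=23, FP=3+2+2+5=12 → 23/35 = 0.6571
  fog: TP=23, FP=6+2+2+2=12 → 23/35 = 0.6571
Lowest is class 'cloudy' with precision = 0.581.

0.581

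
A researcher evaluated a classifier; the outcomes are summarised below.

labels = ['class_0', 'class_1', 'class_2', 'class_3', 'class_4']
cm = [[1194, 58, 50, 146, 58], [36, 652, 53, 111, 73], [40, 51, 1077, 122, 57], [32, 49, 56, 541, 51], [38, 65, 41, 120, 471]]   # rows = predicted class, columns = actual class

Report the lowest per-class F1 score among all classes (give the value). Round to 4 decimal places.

Per-class F1 score (2·TP/(2·TP+FP+FN)):
  class_0: TP=1194, FP=58+50+146+58=312, FN=36+40+32+38=146 → 2388/2846 = 0.83907
  class_1: TP=652, FP=36+53+111+73=273, FN=58+51+49+65=223 → 1304/1800 = 0.72444
  class_2: TP=1077, FP=40+51+122+57=270, FN=50+53+56+41=200 → 2154/2624 = 0.82088
  class_3: TP=541, FP=32+49+56+51=188, FN=146+111+122+120=499 → 1082/1769 = 0.61164
  class_4: TP=471, FP=38+65+41+120=264, FN=58+73+57+51=239 → 942/1445 = 0.65190
Lowest is class 'class_3' with F1 score = 0.6116.

0.6116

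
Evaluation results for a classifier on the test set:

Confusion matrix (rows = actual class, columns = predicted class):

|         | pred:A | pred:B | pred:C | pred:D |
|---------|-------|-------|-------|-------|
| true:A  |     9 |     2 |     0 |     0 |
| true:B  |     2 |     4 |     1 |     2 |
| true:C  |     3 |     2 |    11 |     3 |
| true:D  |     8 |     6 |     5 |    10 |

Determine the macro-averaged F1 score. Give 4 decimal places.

0.4897

Per-class F1 score (2·TP/(2·TP+FP+FN)):
  A: TP=9, FP=2+3+8=13, FN=2+0+0=2 → 18/33 = 0.54545
  B: TP=4, FP=2+2+6=10, FN=2+1+2=5 → 8/23 = 0.34783
  C: TP=11, FP=0+1+5=6, FN=3+2+3=8 → 22/36 = 0.61111
  D: TP=10, FP=0+2+3=5, FN=8+6+5=19 → 20/44 = 0.45455
Macro-F1 score = mean = (0.54545 + 0.34783 + 0.61111 + 0.45455) / 4 = 0.4897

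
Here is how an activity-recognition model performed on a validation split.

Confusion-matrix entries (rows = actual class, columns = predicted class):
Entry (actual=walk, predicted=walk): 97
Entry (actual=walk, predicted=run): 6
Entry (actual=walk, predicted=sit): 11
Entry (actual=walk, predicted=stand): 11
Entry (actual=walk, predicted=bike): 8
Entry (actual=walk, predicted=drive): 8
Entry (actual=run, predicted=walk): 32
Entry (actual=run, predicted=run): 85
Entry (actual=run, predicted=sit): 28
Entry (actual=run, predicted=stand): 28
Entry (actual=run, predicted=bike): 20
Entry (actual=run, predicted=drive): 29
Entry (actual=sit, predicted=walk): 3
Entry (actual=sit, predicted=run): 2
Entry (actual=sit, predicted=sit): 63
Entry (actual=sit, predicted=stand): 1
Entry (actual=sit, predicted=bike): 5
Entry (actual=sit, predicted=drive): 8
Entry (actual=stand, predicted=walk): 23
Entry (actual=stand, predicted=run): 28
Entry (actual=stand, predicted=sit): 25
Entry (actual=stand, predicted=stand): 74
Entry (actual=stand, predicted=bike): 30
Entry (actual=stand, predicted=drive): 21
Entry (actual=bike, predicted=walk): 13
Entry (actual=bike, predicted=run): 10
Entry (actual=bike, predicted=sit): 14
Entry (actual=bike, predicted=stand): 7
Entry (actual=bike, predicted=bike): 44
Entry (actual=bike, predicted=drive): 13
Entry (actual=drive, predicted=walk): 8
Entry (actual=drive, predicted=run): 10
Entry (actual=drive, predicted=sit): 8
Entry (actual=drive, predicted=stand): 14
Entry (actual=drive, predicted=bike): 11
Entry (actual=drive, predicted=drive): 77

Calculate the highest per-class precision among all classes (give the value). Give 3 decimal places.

Per-class precision (TP/(TP+FP)):
  walk: TP=97, FP=32+3+23+13+8=79 → 97/176 = 0.5511
  run: TP=85, FP=6+2+28+10+10=56 → 85/141 = 0.6028
  sit: TP=63, FP=11+28+25+14+8=86 → 63/149 = 0.4228
  stand: TP=74, FP=11+28+1+7+14=61 → 74/135 = 0.5481
  bike: TP=44, FP=8+20+5+30+11=74 → 44/118 = 0.3729
  drive: TP=77, FP=8+29+8+21+13=79 → 77/156 = 0.4936
Highest is class 'run' with precision = 0.603.

0.603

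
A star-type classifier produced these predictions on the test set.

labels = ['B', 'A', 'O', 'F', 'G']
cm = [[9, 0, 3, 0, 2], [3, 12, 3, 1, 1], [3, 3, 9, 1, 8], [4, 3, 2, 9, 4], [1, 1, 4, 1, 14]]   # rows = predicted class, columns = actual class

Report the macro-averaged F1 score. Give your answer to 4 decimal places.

0.5268

Per-class F1 score (2·TP/(2·TP+FP+FN)):
  B: TP=9, FP=0+3+0+2=5, FN=3+3+4+1=11 → 18/34 = 0.52941
  A: TP=12, FP=3+3+1+1=8, FN=0+3+3+1=7 → 24/39 = 0.61538
  O: TP=9, FP=3+3+1+8=15, FN=3+3+2+4=12 → 18/45 = 0.40000
  F: TP=9, FP=4+3+2+4=13, FN=0+1+1+1=3 → 18/34 = 0.52941
  G: TP=14, FP=1+1+4+1=7, FN=2+1+8+4=15 → 28/50 = 0.56000
Macro-F1 score = mean = (0.52941 + 0.61538 + 0.40000 + 0.52941 + 0.56000) / 5 = 0.5268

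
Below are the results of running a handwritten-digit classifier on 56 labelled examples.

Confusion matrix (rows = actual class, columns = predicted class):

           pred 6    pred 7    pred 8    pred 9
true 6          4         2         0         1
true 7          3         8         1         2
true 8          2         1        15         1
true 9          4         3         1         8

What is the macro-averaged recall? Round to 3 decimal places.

0.608

Per-class recall (TP/(TP+FN)):
  6: TP=4, FN=2+0+1=3 → 4/7 = 0.5714
  7: TP=8, FN=3+1+2=6 → 8/14 = 0.5714
  8: TP=15, FN=2+1+1=4 → 15/19 = 0.7895
  9: TP=8, FN=4+3+1=8 → 8/16 = 0.5000
Macro-recall = mean = (0.5714 + 0.5714 + 0.7895 + 0.5000) / 4 = 0.608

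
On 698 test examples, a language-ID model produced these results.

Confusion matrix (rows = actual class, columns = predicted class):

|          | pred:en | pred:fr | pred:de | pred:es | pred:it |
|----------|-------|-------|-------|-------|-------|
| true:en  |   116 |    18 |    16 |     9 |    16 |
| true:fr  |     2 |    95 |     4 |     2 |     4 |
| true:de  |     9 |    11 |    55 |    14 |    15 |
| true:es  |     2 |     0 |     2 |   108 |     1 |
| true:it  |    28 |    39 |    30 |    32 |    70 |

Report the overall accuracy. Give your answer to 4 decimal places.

0.6361

Accuracy = trace / total = (116+95+55+108+70=444) / 698 = 444/698 = 0.6361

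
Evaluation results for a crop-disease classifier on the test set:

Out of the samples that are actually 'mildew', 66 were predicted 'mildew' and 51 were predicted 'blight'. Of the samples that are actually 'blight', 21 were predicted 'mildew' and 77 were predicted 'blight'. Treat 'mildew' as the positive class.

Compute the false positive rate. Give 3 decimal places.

0.214

FPR = FP/(FP+TN) = 21/(21+77) = 0.214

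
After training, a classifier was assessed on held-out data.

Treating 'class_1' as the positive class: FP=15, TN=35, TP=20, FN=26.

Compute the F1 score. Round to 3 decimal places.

0.494

Precision = TP/(TP+FP) = 20/35 = 0.5714
Recall = TP/(TP+FN) = 20/46 = 0.4348
F1 = 2·TP/(2·TP+FP+FN) = 40/81 = 0.494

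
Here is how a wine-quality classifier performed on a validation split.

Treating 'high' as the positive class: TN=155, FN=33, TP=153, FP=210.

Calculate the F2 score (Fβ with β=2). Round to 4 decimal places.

0.6911

Fβ = (1+β²)·TP / ((1+β²)·TP + β²·FN + FP), with β²=4
= 5·153 / (5·153 + 4·33 + 210) = 0.6911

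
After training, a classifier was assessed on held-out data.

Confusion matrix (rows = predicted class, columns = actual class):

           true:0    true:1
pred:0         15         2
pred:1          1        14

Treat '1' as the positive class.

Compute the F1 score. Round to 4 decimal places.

0.9032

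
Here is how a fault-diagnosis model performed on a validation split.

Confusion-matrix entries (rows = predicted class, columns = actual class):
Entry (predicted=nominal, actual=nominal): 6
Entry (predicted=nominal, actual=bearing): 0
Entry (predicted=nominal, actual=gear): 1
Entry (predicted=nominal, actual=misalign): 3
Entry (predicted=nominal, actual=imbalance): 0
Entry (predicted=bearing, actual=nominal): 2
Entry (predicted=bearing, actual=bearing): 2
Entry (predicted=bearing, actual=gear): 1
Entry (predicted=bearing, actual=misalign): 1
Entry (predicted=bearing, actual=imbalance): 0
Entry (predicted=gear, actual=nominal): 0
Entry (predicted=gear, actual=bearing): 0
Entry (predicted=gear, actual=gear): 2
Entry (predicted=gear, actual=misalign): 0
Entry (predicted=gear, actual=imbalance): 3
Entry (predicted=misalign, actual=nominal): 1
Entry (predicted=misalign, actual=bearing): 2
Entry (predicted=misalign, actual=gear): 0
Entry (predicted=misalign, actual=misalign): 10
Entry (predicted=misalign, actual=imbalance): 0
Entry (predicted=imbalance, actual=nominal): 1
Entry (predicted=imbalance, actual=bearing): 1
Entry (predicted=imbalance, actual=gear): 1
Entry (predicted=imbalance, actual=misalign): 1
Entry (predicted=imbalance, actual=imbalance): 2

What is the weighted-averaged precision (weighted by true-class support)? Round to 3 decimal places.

0.572

Per-class precision (TP/(TP+FP)):
  nominal: TP=6, FP=0+1+3+0=4 → 6/10 = 0.6000
  bearing: TP=2, FP=2+1+1+0=4 → 2/6 = 0.3333
  gear: TP=2, FP=0+0+0+3=3 → 2/5 = 0.4000
  misalign: TP=10, FP=1+2+0+0=3 → 10/13 = 0.7692
  imbalance: TP=2, FP=1+1+1+1=4 → 2/6 = 0.3333
Weighted-precision = Σ (supportᵢ/N)·precisionᵢ with N=40: (10/40)·0.6000 + (5/40)·0.3333 + (5/40)·0.4000 + (15/40)·0.7692 + (5/40)·0.3333 = 0.572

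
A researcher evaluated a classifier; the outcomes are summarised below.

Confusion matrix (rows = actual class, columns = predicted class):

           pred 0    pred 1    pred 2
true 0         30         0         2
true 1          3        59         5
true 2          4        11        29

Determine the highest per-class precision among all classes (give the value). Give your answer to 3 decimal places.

0.843

Per-class precision (TP/(TP+FP)):
  0: TP=30, FP=3+4=7 → 30/37 = 0.8108
  1: TP=59, FP=0+11=11 → 59/70 = 0.8429
  2: TP=29, FP=2+5=7 → 29/36 = 0.8056
Highest is class '1' with precision = 0.843.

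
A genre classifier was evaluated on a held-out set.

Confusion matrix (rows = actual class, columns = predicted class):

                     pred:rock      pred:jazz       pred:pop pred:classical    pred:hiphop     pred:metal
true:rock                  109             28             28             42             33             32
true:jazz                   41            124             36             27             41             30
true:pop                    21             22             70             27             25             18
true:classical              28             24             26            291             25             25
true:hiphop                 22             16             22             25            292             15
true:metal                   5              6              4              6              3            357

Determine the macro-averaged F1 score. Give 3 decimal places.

0.590

Per-class F1 score (2·TP/(2·TP+FP+FN)):
  rock: TP=109, FP=41+21+28+22+5=117, FN=28+28+42+33+32=163 → 218/498 = 0.4378
  jazz: TP=124, FP=28+22+24+16+6=96, FN=41+36+27+41+30=175 → 248/519 = 0.4778
  pop: TP=70, FP=28+36+26+22+4=116, FN=21+22+27+25+18=113 → 140/369 = 0.3794
  classical: TP=291, FP=42+27+27+25+6=127, FN=28+24+26+25+25=128 → 582/837 = 0.6953
  hiphop: TP=292, FP=33+41+25+25+3=127, FN=22+16+22+25+15=100 → 584/811 = 0.7201
  metal: TP=357, FP=32+30+18+25+15=120, FN=5+6+4+6+3=24 → 714/858 = 0.8322
Macro-F1 score = mean = (0.4378 + 0.4778 + 0.3794 + 0.6953 + 0.7201 + 0.8322) / 6 = 0.590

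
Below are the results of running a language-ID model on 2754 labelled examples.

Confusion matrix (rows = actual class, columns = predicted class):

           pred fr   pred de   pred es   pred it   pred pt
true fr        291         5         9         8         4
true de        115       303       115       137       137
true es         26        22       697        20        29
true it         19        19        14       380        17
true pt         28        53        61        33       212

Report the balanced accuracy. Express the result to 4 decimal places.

0.7131

Balanced accuracy = mean of per-class recall.
  fr: recall = 291/317 = 0.91798
  de: recall = 303/807 = 0.37546
  es: recall = 697/794 = 0.87783
  it: recall = 380/449 = 0.84633
  pt: recall = 212/387 = 0.54780
Mean = (0.91798 + 0.37546 + 0.87783 + 0.84633 + 0.54780) / 5 = 0.7131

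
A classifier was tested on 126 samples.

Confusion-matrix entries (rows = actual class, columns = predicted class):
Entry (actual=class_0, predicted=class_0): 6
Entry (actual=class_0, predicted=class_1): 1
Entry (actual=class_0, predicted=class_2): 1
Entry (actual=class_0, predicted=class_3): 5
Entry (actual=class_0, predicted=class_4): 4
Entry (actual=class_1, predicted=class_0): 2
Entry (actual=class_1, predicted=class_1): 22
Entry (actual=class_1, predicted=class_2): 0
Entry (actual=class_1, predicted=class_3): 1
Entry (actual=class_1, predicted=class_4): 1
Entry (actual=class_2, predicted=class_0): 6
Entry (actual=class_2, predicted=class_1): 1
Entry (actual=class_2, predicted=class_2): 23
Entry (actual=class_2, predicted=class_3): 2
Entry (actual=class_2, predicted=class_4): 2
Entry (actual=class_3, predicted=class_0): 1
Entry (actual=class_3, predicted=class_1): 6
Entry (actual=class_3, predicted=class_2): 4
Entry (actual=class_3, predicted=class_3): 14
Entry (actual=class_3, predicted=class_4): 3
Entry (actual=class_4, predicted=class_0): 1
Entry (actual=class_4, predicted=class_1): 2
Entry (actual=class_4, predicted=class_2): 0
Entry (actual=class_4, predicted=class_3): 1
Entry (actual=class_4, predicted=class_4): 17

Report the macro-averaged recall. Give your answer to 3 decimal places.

Per-class recall (TP/(TP+FN)):
  class_0: TP=6, FN=1+1+5+4=11 → 6/17 = 0.3529
  class_1: TP=22, FN=2+0+1+1=4 → 22/26 = 0.8462
  class_2: TP=23, FN=6+1+2+2=11 → 23/34 = 0.6765
  class_3: TP=14, FN=1+6+4+3=14 → 14/28 = 0.5000
  class_4: TP=17, FN=1+2+0+1=4 → 17/21 = 0.8095
Macro-recall = mean = (0.3529 + 0.8462 + 0.6765 + 0.5000 + 0.8095) / 5 = 0.637

0.637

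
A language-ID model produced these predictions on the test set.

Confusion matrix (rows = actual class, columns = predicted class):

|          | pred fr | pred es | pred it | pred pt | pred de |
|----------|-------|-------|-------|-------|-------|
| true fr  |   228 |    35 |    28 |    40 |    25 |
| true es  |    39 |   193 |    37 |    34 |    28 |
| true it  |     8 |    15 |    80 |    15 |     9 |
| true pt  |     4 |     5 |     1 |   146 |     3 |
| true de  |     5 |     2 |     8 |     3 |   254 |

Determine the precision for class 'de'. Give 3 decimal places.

0.796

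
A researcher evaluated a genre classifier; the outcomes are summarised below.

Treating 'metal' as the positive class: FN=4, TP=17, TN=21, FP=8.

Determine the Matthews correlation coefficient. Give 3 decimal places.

0.527

MCC = (TP·TN − FP·FN) / √((TP+FP)(TP+FN)(TN+FP)(TN+FN))
Numerator = 17·21 − 8·4 = 325
Denominator = √(25·21·29·25) = √380625 = 616.9481
MCC = 325 / 616.9481 = 0.527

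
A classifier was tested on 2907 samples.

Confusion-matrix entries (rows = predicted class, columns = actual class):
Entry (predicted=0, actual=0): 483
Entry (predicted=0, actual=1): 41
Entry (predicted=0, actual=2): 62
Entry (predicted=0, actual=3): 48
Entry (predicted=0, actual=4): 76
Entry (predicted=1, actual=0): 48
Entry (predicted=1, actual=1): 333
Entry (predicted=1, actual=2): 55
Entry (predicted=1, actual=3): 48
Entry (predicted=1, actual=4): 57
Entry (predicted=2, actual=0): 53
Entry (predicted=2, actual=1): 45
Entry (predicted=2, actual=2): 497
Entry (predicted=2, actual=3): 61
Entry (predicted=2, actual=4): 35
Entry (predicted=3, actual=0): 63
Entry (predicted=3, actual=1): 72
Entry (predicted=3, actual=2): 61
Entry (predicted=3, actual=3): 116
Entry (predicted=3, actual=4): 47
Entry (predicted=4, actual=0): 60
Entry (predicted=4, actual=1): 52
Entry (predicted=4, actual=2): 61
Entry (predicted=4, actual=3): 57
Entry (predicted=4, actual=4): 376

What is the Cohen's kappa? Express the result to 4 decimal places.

Observed agreement pₒ = trace/N = 1805/2907 = 0.62092
Expected agreement pₑ = Σ (rowᵢ·colᵢ)/N² = (707·710 + 543·541 + 736·691 + 330·359 + 591·606)/2907² = 0.21074
κ = (pₒ − pₑ)/(1 − pₑ) = (0.62092 − 0.21074)/(1 − 0.21074) = 0.5197

0.5197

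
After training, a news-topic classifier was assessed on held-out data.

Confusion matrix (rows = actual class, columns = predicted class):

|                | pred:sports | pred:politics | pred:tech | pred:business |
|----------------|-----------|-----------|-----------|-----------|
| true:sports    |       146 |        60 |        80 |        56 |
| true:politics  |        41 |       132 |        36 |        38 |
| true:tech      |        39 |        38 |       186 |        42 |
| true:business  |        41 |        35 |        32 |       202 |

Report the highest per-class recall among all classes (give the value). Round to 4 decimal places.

0.6516

Per-class recall (TP/(TP+FN)):
  sports: TP=146, FN=60+80+56=196 → 146/342 = 0.42690
  politics: TP=132, FN=41+36+38=115 → 132/247 = 0.53441
  tech: TP=186, FN=39+38+42=119 → 186/305 = 0.60984
  business: TP=202, FN=41+35+32=108 → 202/310 = 0.65161
Highest is class 'business' with recall = 0.6516.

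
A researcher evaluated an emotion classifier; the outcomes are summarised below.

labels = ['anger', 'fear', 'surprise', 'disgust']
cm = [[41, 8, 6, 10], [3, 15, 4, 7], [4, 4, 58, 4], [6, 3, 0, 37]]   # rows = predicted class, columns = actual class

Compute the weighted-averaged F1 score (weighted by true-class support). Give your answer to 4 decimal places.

0.7185

Per-class F1 score (2·TP/(2·TP+FP+FN)):
  anger: TP=41, FP=8+6+10=24, FN=3+4+6=13 → 82/119 = 0.68908
  fear: TP=15, FP=3+4+7=14, FN=8+4+3=15 → 30/59 = 0.50847
  surprise: TP=58, FP=4+4+4=12, FN=6+4+0=10 → 116/138 = 0.84058
  disgust: TP=37, FP=6+3+0=9, FN=10+7+4=21 → 74/104 = 0.71154
Weighted-F1 score = Σ (supportᵢ/N)·F1 scoreᵢ with N=210: (54/210)·0.68908 + (30/210)·0.50847 + (68/210)·0.84058 + (58/210)·0.71154 = 0.7185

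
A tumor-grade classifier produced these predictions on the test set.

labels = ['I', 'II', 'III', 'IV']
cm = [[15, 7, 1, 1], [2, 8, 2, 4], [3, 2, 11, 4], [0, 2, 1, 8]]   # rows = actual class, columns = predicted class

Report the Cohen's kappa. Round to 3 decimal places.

Observed agreement pₒ = trace/N = 42/71 = 0.5915
Expected agreement pₑ = Σ (rowᵢ·colᵢ)/N² = (24·20 + 16·19 + 20·15 + 11·17)/71² = 0.2521
κ = (pₒ − pₑ)/(1 − pₑ) = (0.5915 − 0.2521)/(1 − 0.2521) = 0.454

0.454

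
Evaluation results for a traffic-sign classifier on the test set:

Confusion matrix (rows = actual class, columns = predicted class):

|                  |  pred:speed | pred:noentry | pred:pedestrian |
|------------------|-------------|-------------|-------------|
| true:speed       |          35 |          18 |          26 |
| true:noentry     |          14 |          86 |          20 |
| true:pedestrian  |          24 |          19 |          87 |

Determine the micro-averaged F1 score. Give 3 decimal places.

Micro-averaging pools counts across classes: ΣTP=208, ΣFP=121, ΣFN=121.
Micro-F1 score = 2·TP/(2·TP+FP+FN) on pooled counts = 0.632 (equals overall accuracy in single-label multiclass).

0.632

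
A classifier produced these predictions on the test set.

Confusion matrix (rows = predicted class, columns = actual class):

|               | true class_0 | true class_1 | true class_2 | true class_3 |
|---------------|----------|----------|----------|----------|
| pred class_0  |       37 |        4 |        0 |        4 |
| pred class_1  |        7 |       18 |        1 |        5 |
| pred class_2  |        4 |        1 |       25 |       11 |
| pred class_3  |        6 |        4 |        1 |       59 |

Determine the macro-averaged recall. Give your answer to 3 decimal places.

0.756

Per-class recall (TP/(TP+FN)):
  class_0: TP=37, FN=7+4+6=17 → 37/54 = 0.6852
  class_1: TP=18, FN=4+1+4=9 → 18/27 = 0.6667
  class_2: TP=25, FN=0+1+1=2 → 25/27 = 0.9259
  class_3: TP=59, FN=4+5+11=20 → 59/79 = 0.7468
Macro-recall = mean = (0.6852 + 0.6667 + 0.9259 + 0.7468) / 4 = 0.756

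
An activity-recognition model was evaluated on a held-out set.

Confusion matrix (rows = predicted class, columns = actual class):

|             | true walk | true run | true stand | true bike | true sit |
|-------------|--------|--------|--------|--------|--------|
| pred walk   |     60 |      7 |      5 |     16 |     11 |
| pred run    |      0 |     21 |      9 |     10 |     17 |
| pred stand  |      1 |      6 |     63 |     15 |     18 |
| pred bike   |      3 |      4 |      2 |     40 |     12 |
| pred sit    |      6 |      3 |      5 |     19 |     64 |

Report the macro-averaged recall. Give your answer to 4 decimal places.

0.6088

Per-class recall (TP/(TP+FN)):
  walk: TP=60, FN=0+1+3+6=10 → 60/70 = 0.85714
  run: TP=21, FN=7+6+4+3=20 → 21/41 = 0.51220
  stand: TP=63, FN=5+9+2+5=21 → 63/84 = 0.75000
  bike: TP=40, FN=16+10+15+19=60 → 40/100 = 0.40000
  sit: TP=64, FN=11+17+18+12=58 → 64/122 = 0.52459
Macro-recall = mean = (0.85714 + 0.51220 + 0.75000 + 0.40000 + 0.52459) / 5 = 0.6088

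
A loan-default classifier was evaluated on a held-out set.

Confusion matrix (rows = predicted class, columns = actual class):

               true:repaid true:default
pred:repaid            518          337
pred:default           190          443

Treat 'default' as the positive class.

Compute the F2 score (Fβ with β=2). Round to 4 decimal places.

0.5902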